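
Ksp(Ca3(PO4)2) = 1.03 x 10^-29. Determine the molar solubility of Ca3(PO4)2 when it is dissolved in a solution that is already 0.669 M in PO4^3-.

Ca3(PO4)2(s) ⇌ 3 Ca^2+ + 2 PO4^3-
Ksp = [Ca^2+]^3[PO4^3-]^2
If s mol/L dissolves here, [Ca^2+] = 3s, [PO4^3-] = 0.669 + 2s ≈ 0.669 (since the PO4^3- already present dominates).
Ksp ≈ (3s)^3 × (0.669)^2
s = 9.48 x 10^-11 M
Check: 2s = 1.9 × 10^-10 ≪ 0.669, so the approximation is valid.

9.48 × 10^-11 M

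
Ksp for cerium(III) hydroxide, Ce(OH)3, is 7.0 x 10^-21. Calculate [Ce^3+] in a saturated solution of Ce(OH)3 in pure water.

Ce(OH)3(s) ⇌ Ce^3+(aq) + 3 OH^-(aq)
Ksp = [Ce^3+][OH^-]^3
Let s = molar solubility. Then [Ce^3+] = s and [OH^-] = 3s.
Substituting: Ksp = s(3s)^3 = 27s^4
s = (7.0 x 10^-21 / 27)^(1/4) = 4.01 × 10^-6 M
[Ce^3+] = s = 4.0 x 10^-6 M

4.0e-6 M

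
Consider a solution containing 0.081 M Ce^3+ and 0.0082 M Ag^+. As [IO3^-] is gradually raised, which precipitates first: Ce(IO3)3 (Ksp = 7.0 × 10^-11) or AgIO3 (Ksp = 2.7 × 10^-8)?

Each salt begins to precipitate when Q = Ksp, i.e. when [IO3^-] reaches its threshold.
For Ce(IO3)3: 7.0 × 10^-11 = 0.081 × [IO3^-]^3  ⇒  [IO3^-] = 9.5 × 10^-4 M.
For AgIO3: 2.7 × 10^-8 = 0.0082 × [IO3^-]  ⇒  [IO3^-] = 3.3 × 10^-6 M.
The salt with the lower threshold [IO3^-] precipitates first: AgIO3.

AgIO3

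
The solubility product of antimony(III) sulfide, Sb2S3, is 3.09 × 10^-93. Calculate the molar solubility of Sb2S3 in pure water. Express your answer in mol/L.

s ≈ 1.23 x 10^-19 M

Sb2S3(s) ⇌ 2 Sb^3+ + 3 S^2-
Ksp = [Sb^3+]^2[S^2-]^3
For each mole of Sb2S3 that dissolves: [Sb^3+] = 2s, [S^2-] = 3s.
Ksp = (2s)^2(3s)^3 = 108s^5
s^5 = 3.09 × 10^-93 / 108, so s = 1.23 × 10^-19 M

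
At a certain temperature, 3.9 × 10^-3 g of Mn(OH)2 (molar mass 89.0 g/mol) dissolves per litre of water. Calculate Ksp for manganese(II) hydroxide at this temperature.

3.4 × 10^-13

Molar solubility s = (3.9 × 10^-3 g/L) / (89.0 g/mol) = 4.38 × 10^-5 M.
Mn(OH)2(s) <=> Mn^2+(aq) + 2 OH^-(aq)
If s mol/L of Mn(OH)2 dissolves, [Mn^2+] = s and [OH^-] = 2s.
Ksp = [Mn^2+][OH^-]^2
Ksp = s(2s)^2 = 4s^3
With s = 4.38 × 10^-5: Ksp = 3.4 × 10^-13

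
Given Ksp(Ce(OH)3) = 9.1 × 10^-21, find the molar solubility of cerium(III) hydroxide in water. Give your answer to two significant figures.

Ce(OH)3(s) ⇌ Ce^3+ + 3 OH^-
Ksp = [Ce^3+][OH^-]^3
Let s = molar solubility. Then [Ce^3+] = s and [OH^-] = 3s.
Substituting: Ksp = s(3s)^3 = 27s^4
s^4 = 9.1 × 10^-21 / 27, so s = 4.3 × 10^-6 M

s ≈ 4.3 x 10^-6 M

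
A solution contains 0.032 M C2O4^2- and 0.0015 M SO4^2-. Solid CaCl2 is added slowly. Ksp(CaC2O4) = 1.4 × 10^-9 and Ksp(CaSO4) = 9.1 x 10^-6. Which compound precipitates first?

Precipitation of each salt starts when its ion product equals its Ksp.
For CaC2O4: 1.4 × 10^-9 = 0.032 × [Ca^2+]  ⇒  [Ca^2+] = 4.4 × 10^-8 M.
For CaSO4: 9.1 x 10^-6 = 0.0015 × [Ca^2+]  ⇒  [Ca^2+] = 6.1 × 10^-3 M.
The salt with the lower threshold [Ca^2+] precipitates first: CaC2O4.

CaC2O4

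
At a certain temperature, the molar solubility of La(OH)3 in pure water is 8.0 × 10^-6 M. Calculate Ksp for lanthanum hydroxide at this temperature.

La(OH)3(s) ⇌ La^3+ + 3 OH^-
For each mole of La(OH)3 that dissolves: [La^3+] = s, [OH^-] = 3s.
Ksp = [La^3+][OH^-]^3
Ksp = s(3s)^3 = 27s^4
Ksp = 27 × (8.0 × 10^-6)^4 = 1.1 × 10^-19

Ksp = 1.1e-19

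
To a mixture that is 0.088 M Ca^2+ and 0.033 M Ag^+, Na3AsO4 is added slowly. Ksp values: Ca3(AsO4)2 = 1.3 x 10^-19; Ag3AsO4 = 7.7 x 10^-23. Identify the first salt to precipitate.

Ag3AsO4

Precipitation of each salt starts when its ion product equals its Ksp.
For Ca3(AsO4)2: 1.3 x 10^-19 = (0.088)^3 × [AsO4^3-]^2  ⇒  [AsO4^3-] = 1.4 × 10^-8 M.
For Ag3AsO4: 7.7 x 10^-23 = (0.033)^3 × [AsO4^3-]  ⇒  [AsO4^3-] = 2.1 × 10^-18 M.
The salt with the lower threshold [AsO4^3-] precipitates first: Ag3AsO4.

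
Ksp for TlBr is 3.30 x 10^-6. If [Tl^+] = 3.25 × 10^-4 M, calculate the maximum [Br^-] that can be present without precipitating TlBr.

[Br^-] ≈ 1.02 × 10^-2 M

TlBr(s) ⇌ Tl^+ + Br^-
Ksp = [Tl^+][Br^-]
Precipitation begins when Q = Ksp. With [Tl^+] = 3.25 × 10^-4 M:
3.30 x 10^-6 = (3.25 × 10^-4) × [Br^-]
[Br^-] = (3.30 x 10^-6 / 3.25 × 10^-4) = 1.02 × 10^-2 M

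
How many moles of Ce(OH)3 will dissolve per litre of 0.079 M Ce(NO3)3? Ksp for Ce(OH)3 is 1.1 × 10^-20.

Ce(OH)3(s) <=> Ce^3+ + 3 OH^-
Ksp = [Ce^3+][OH^-]^3
If s mol/L dissolves here, [Ce^3+] = 0.079 + s ≈ 0.079, [OH^-] = 3s (common-ion effect: Ce^3+ is already 0.079 M).
Ksp ≈ 0.079 × (3s)^3
s = 1.7 × 10^-7 M
Check: s = 1.7 x 10^-7 ≪ 0.079, so the approximation is valid.

1.7 × 10^-7 M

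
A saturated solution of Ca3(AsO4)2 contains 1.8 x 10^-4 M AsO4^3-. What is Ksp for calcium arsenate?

Ca3(AsO4)2(s) ⇌ 3 Ca^2+ + 2 AsO4^3-
Stoichiometry gives [Ca^2+] = (3/2)[AsO4^3-] = 2.70 × 10^-4 M.
Ksp = [Ca^2+]^3[AsO4^3-]^2
Ksp = (2.70 x 10^-4)^3 × (1.8 x 10^-4)^2 = 6.4 × 10^-19

Ksp = 6.4 × 10^-19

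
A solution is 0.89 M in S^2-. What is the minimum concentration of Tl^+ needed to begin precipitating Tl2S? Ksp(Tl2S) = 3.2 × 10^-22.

Tl2S(s) ⇌ 2 Tl^+(aq) + S^2-(aq)
Ksp = [Tl^+]^2[S^2-]
Precipitation begins when Q = Ksp. With [S^2-] = 0.89 M:
3.2 × 10^-22 = (0.89) × [Tl^+]^2
[Tl^+] = (3.2 × 10^-22 / 8.9 x 10^-1)^(1/2) = 1.9 x 10^-11 M

1.9 x 10^-11 M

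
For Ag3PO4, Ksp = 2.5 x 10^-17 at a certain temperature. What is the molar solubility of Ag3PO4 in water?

s ≈ 3.1e-5 M

Ag3PO4(s) <=> 3 Ag^+ + PO4^3-
Ksp = [Ag^+]^3[PO4^3-]
With molar solubility s: [Ag^+] = 3s, [PO4^3-] = s.
Ksp = (3s)^3s = 27s^4
s^4 = 2.5 x 10^-17 / 27, so s = 3.1 x 10^-5 M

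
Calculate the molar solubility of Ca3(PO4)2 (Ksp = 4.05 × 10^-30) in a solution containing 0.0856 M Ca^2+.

Ca3(PO4)2(s) ⇌ 3 Ca^2+(aq) + 2 PO4^3-(aq)
Ksp = [Ca^2+]^3[PO4^3-]^2
Let s = moles of Ca3(PO4)2 that dissolve per litre. [Ca^2+] = 0.0856 + 3s ≈ 0.0856, [PO4^3-] = 2s (Ksp is small, so little additional dissolves).
Ksp ≈ (0.0856)^3 × (2s)^2
s = 4.02 × 10^-14 M
Check: 3s = 1.2 x 10^-13 ≪ 0.0856, so the approximation is valid.

s = 4.02e-14 M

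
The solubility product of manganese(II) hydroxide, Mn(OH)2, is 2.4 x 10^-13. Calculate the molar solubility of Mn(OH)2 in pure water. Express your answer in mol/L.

Mn(OH)2(s) ⇌ Mn^2+ + 2 OH^-
Ksp = [Mn^2+][OH^-]^2
If s mol/L of Mn(OH)2 dissolves, [Mn^2+] = s and [OH^-] = 2s.
So Ksp = s × (2s)^2 = 4s^3
s^3 = 2.4 x 10^-13 / 4, so s = 3.9 × 10^-5 M

3.9e-5 M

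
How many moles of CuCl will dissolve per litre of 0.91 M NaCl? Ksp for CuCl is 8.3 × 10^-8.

9.1e-8 M

CuCl(s) ⇌ Cu^+(aq) + Cl^-(aq)
Ksp = [Cu^+][Cl^-]
If s mol/L dissolves here, [Cu^+] = s, [Cl^-] = 0.91 + s ≈ 0.91 (common-ion effect: Cl^- is already 0.91 M).
Ksp ≈ s × 0.91
s = 9.1 × 10^-8 M
Check: s = 9.1 × 10^-8 ≪ 0.91, so the approximation is valid.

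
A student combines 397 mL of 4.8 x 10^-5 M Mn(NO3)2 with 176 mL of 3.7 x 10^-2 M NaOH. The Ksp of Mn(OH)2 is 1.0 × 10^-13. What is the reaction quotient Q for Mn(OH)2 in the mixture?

Q = 4.3 × 10^-9

Total volume = 397 + 176 = 573 mL.
[Mn^2+] = 4.8 x 10^-5 × (397/573) = 3.33 × 10^-5 M
[OH^-] = 3.7 × 10^-2 × (176/573) = 1.14 × 10^-2 M
Mn(OH)2(s) <=> Mn^2+(aq) + 2 OH^-(aq), so Q = [Mn^2+][OH^-]^2
Q = (3.33 × 10^-5)(1.14 x 10^-2)^2 = 4.3 × 10^-9
Q > Ksp, so Mn(OH)2 will precipitate.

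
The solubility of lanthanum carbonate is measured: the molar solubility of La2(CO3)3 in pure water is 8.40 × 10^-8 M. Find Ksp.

La2(CO3)3(s) <=> 2 La^3+ + 3 CO3^2-
With molar solubility s: [La^3+] = 2s, [CO3^2-] = 3s.
Ksp = [La^3+]^2[CO3^2-]^3
Ksp = (2s)^2(3s)^3 = 108s^5
Ksp = 108 × (8.40 x 10^-8)^5 = 4.52 × 10^-34

Ksp = 4.52 x 10^-34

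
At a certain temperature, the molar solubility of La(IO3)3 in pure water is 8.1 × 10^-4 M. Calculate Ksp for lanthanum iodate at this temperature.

La(IO3)3(s) ⇌ La^3+(aq) + 3 IO3^-(aq)
For each mole of La(IO3)3 that dissolves: [La^3+] = s, [IO3^-] = 3s.
Ksp = [La^3+][IO3^-]^3
Substituting: Ksp = s(3s)^3 = 27s^4
Ksp = 27 × (8.1 × 10^-4)^4 = 1.2 × 10^-11

1.2 × 10^-11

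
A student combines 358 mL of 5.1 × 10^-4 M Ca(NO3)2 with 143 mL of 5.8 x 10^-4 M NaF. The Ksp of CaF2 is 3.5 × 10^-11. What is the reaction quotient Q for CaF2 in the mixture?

1.0 x 10^-11

Total volume = 358 + 143 = 501 mL.
[Ca^2+] = 5.1 × 10^-4 × (358/501) = 3.64 × 10^-4 M
[F^-] = 5.8 × 10^-4 × (143/501) = 1.66 × 10^-4 M
CaF2(s) ⇌ Ca^2+(aq) + 2 F^-(aq), so Q = [Ca^2+][F^-]^2
Q = (3.64 × 10^-4)(1.66 x 10^-4)^2 = 1.0 × 10^-11
Q < Ksp, so no precipitate of CaF2 forms.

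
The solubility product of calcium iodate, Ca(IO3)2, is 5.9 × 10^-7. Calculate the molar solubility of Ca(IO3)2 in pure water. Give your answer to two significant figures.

Ca(IO3)2(s) ⇌ Ca^2+ + 2 IO3^-
Ksp = [Ca^2+][IO3^-]^2
If s mol/L of Ca(IO3)2 dissolves, [Ca^2+] = s and [IO3^-] = 2s.
Ksp = s(2s)^2 = 4s^3
Solving, s = (5.9 × 10^-7/4)^(1/3) = 5.3 x 10^-3 M

s = 5.3 × 10^-3 M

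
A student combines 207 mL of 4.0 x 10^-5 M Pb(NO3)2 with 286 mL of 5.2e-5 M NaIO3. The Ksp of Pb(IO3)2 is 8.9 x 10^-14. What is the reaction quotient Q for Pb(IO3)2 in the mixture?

Total volume = 207 + 286 = 493 mL.
[Pb^2+] = 4.0 × 10^-5 × (207/493) = 1.68 × 10^-5 M
[IO3^-] = 5.2 × 10^-5 × (286/493) = 3.02 × 10^-5 M
Pb(IO3)2(s) <=> Pb^2+ + 2 IO3^-, so Q = [Pb^2+][IO3^-]^2
Q = (1.68 × 10^-5)(3.02 x 10^-5)^2 = 1.5 x 10^-14
Q < Ksp, so no precipitate of Pb(IO3)2 forms.

1.5 × 10^-14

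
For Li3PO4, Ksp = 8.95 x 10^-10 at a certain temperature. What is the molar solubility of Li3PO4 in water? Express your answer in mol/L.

Li3PO4(s) <=> 3 Li^+ + PO4^3-
Ksp = [Li^+]^3[PO4^3-]
If s mol/L of Li3PO4 dissolves, [Li^+] = 3s and [PO4^3-] = s.
Ksp = (3s)^3s = 27s^4
s^4 = 8.95 x 10^-10 / 27, so s = 2.40 x 10^-3 M

s = 2.40 x 10^-3 M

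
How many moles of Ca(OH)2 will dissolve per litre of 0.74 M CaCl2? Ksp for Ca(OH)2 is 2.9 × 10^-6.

Ca(OH)2(s) ⇌ Ca^2+ + 2 OH^-
Ksp = [Ca^2+][OH^-]^2
If s mol/L dissolves here, [Ca^2+] = 0.74 + s ≈ 0.74, [OH^-] = 2s (since Ca^2+ from CaCl2 dominates).
Ksp ≈ 0.74 × (2s)^2
s = 9.9 × 10^-4 M
Check: s = 9.9 × 10^-4 ≪ 0.74, so the approximation is valid.

s ≈ 9.9e-4 M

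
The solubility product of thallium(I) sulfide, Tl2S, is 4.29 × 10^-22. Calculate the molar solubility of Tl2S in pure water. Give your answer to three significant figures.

Tl2S(s) ⇌ 2 Tl^+ + S^2-
Ksp = [Tl^+]^2[S^2-]
If s mol/L of Tl2S dissolves, [Tl^+] = 2s and [S^2-] = s.
Substituting: Ksp = (2s)^2s = 4s^3
s = (4.29 × 10^-22 / 4)^(1/3) = 4.75 x 10^-8 M

4.75 × 10^-8 M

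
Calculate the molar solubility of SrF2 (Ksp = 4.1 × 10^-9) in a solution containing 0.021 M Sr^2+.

2.2e-4 M

SrF2(s) ⇌ Sr^2+ + 2 F^-
Ksp = [Sr^2+][F^-]^2
If s mol/L dissolves here, [Sr^2+] = 0.021 + s ≈ 0.021, [F^-] = 2s (since the Sr^2+ already present dominates).
Ksp ≈ 0.021 × (2s)^2
s = 2.2 x 10^-4 M
Check: s = 2.2 × 10^-4 ≪ 0.021, so the approximation is valid.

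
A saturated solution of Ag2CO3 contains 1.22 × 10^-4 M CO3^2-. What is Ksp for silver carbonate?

Ag2CO3(s) ⇌ 2 Ag^+(aq) + CO3^2-(aq)
Stoichiometry gives [Ag^+] = (2/1)[CO3^2-] = 2.440 x 10^-4 M.
Ksp = [Ag^+]^2[CO3^2-]
Ksp = (2.440 x 10^-4)^2 × 1.22 × 10^-4 = 7.26 x 10^-12

7.26 x 10^-12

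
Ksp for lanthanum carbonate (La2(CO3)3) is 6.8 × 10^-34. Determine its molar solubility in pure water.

La2(CO3)3(s) ⇌ 2 La^3+ + 3 CO3^2-
Ksp = [La^3+]^2[CO3^2-]^3
With molar solubility s: [La^3+] = 2s, [CO3^2-] = 3s.
So Ksp = (2s)^2 × (3s)^3 = 108s^5
s = (6.8 × 10^-34 / 108)^(1/5) = 9.1 x 10^-8 M

s = 9.1e-8 M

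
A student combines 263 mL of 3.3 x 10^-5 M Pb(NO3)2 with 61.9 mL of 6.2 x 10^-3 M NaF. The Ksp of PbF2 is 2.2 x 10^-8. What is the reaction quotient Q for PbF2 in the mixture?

3.7 × 10^-11

Total volume = 263 + 61.9 = 324.9 mL.
[Pb^2+] = 3.3 × 10^-5 × (263/324.9) = 2.67 × 10^-5 M
[F^-] = 6.2 × 10^-3 × (61.9/324.9) = 1.18 × 10^-3 M
PbF2(s) ⇌ Pb^2+ + 2 F^-, so Q = [Pb^2+][F^-]^2
Q = (2.67 × 10^-5)(1.18 × 10^-3)^2 = 3.7 × 10^-11
Q < Ksp, so no precipitate of PbF2 forms.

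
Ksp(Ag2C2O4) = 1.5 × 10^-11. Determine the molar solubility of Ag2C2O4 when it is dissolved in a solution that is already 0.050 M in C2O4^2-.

8.7 x 10^-6 M

Ag2C2O4(s) ⇌ 2 Ag^+ + C2O4^2-
Ksp = [Ag^+]^2[C2O4^2-]
Let s = moles of Ag2C2O4 that dissolve per litre. [Ag^+] = 2s, [C2O4^2-] = 0.050 + s ≈ 0.050 (common-ion effect: C2O4^2- is already 0.050 M).
Ksp ≈ (2s)^2 × 0.050
s = 8.7 x 10^-6 M
Check: s = 8.7 x 10^-6 ≪ 0.050, so the approximation is valid.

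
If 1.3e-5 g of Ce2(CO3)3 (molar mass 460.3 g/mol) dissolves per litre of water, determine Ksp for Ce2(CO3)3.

Molar solubility s = (1.3 × 10^-5 g/L) / (460.3 g/mol) = 2.82 × 10^-8 M.
Ce2(CO3)3(s) ⇌ 2 Ce^3+(aq) + 3 CO3^2-(aq)
If s mol/L of Ce2(CO3)3 dissolves, [Ce^3+] = 2s and [CO3^2-] = 3s.
Ksp = [Ce^3+]^2[CO3^2-]^3
Substituting: Ksp = (2s)^2(3s)^3 = 108s^5
Ksp = 108 × (2.82 × 10^-8)^5 = 1.9 × 10^-36

Ksp = 1.9 × 10^-36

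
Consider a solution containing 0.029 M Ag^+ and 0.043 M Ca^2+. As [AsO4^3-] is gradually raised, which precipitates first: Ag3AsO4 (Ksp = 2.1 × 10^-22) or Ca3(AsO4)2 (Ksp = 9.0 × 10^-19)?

Ag3AsO4

Precipitation of each salt starts when its ion product equals its Ksp.
For Ag3AsO4: 2.1 × 10^-22 = (0.029)^3 × [AsO4^3-]  ⇒  [AsO4^3-] = 8.6 × 10^-18 M.
For Ca3(AsO4)2: 9.0 × 10^-19 = (0.043)^3 × [AsO4^3-]^2  ⇒  [AsO4^3-] = 1.1 × 10^-7 M.
The salt with the lower threshold [AsO4^3-] precipitates first: Ag3AsO4.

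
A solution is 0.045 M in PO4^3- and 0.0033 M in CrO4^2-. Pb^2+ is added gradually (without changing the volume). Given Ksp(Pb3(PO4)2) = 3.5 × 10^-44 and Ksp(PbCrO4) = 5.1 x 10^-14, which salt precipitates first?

Precipitation of each salt starts when its ion product equals its Ksp.
For Pb3(PO4)2: 3.5 × 10^-44 = (0.045)^2 × [Pb^2+]^3  ⇒  [Pb^2+] = 2.6 × 10^-14 M.
For PbCrO4: 5.1 x 10^-14 = 0.0033 × [Pb^2+]  ⇒  [Pb^2+] = 1.5 × 10^-11 M.
The salt with the lower threshold [Pb^2+] precipitates first: Pb3(PO4)2.

Pb3(PO4)2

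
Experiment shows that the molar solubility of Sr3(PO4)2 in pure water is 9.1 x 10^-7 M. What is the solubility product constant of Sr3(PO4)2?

Sr3(PO4)2(s) ⇌ 3 Sr^2+ + 2 PO4^3-
If s mol/L of Sr3(PO4)2 dissolves, [Sr^2+] = 3s and [PO4^3-] = 2s.
Ksp = [Sr^2+]^3[PO4^3-]^2
Substituting: Ksp = (3s)^3(2s)^2 = 108s^5
With s = 9.1 x 10^-7: Ksp = 6.7 × 10^-29

Ksp = 6.7 × 10^-29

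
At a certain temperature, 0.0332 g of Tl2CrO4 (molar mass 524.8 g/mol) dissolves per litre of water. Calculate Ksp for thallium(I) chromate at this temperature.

Ksp ≈ 1.01 × 10^-12

Molar solubility s = (3.32 × 10^-2 g/L) / (524.8 g/mol) = 6.326 x 10^-5 M.
Tl2CrO4(s) ⇌ 2 Tl^+ + CrO4^2-
Let s = molar solubility. Then [Tl^+] = 2s and [CrO4^2-] = s.
Ksp = [Tl^+]^2[CrO4^2-]
So Ksp = (2s)^2 × s = 4s^3
Ksp = 4 × (6.326 × 10^-5)^3 = 1.01 × 10^-12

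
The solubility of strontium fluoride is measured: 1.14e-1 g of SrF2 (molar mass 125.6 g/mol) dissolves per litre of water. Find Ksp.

2.99 × 10^-9

Molar solubility s = (1.14 × 10^-1 g/L) / (125.6 g/mol) = 9.076 × 10^-4 M.
SrF2(s) ⇌ Sr^2+ + 2 F^-
If s mol/L of SrF2 dissolves, [Sr^2+] = s and [F^-] = 2s.
Ksp = [Sr^2+][F^-]^2
Ksp = s(2s)^2 = 4s^3
With s = 9.076 x 10^-4: Ksp = 2.99 × 10^-9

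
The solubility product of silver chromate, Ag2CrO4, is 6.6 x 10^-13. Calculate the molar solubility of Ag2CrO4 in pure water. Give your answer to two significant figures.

5.5 x 10^-5 M

Ag2CrO4(s) ⇌ 2 Ag^+(aq) + CrO4^2-(aq)
Ksp = [Ag^+]^2[CrO4^2-]
If s mol/L of Ag2CrO4 dissolves, [Ag^+] = 2s and [CrO4^2-] = s.
Ksp = (2s)^2s = 4s^3
s = (6.6 x 10^-13 / 4)^(1/3) = 5.5 x 10^-5 M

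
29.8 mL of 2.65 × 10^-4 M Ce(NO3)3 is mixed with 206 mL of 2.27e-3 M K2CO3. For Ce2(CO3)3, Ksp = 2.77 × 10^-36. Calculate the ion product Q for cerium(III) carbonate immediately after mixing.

8.75 × 10^-18

Total volume = 29.8 + 206 = 235.8 mL.
[Ce^3+] = 2.65 × 10^-4 × (29.8/235.8) = 3.349 x 10^-5 M
[CO3^2-] = 2.27 x 10^-3 × (206/235.8) = 1.983 × 10^-3 M
Ce2(CO3)3(s) <=> 2 Ce^3+ + 3 CO3^2-, so Q = [Ce^3+]^2[CO3^2-]^3
Q = (3.349 x 10^-5)^2(1.983 × 10^-3)^3 = 8.75 x 10^-18
Q > Ksp, so Ce2(CO3)3 will precipitate.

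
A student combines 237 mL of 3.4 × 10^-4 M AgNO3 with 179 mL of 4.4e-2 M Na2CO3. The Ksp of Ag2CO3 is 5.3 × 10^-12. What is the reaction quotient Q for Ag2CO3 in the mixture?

Total volume = 237 + 179 = 416 mL.
[Ag^+] = 3.4 x 10^-4 × (237/416) = 1.94 x 10^-4 M
[CO3^2-] = 4.4 × 10^-2 × (179/416) = 1.89 × 10^-2 M
Ag2CO3(s) ⇌ 2 Ag^+(aq) + CO3^2-(aq), so Q = [Ag^+]^2[CO3^2-]
Q = (1.94 × 10^-4)^2(1.89 × 10^-2) = 7.1 × 10^-10
Q > Ksp, so Ag2CO3 will precipitate.

7.1 × 10^-10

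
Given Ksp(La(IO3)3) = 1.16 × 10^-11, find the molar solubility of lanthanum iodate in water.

s = 8.10e-4 M

La(IO3)3(s) ⇌ La^3+ + 3 IO3^-
Ksp = [La^3+][IO3^-]^3
With molar solubility s: [La^3+] = s, [IO3^-] = 3s.
So Ksp = s × (3s)^3 = 27s^4
s^4 = 1.16 × 10^-11 / 27, so s = 8.10 × 10^-4 M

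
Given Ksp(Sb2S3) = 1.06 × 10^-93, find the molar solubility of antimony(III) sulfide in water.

s = 9.96 x 10^-20 M

Sb2S3(s) <=> 2 Sb^3+(aq) + 3 S^2-(aq)
Ksp = [Sb^3+]^2[S^2-]^3
Let s = molar solubility. Then [Sb^3+] = 2s and [S^2-] = 3s.
Substituting: Ksp = (2s)^2(3s)^3 = 108s^5
s^5 = 1.06 × 10^-93 / 108, so s = 9.96 x 10^-20 M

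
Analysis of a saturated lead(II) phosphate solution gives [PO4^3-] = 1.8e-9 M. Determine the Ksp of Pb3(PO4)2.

Ksp = 6.4e-44

Pb3(PO4)2(s) <=> 3 Pb^2+(aq) + 2 PO4^3-(aq)
Stoichiometry gives [Pb^2+] = (3/2)[PO4^3-] = 2.70 × 10^-9 M.
Ksp = [Pb^2+]^3[PO4^3-]^2
Ksp = (2.70 x 10^-9)^3 × (1.8 x 10^-9)^2 = 6.4 x 10^-44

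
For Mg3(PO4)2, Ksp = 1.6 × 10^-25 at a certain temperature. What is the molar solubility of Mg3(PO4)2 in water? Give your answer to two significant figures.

Mg3(PO4)2(s) ⇌ 3 Mg^2+(aq) + 2 PO4^3-(aq)
Ksp = [Mg^2+]^3[PO4^3-]^2
Let s = molar solubility. Then [Mg^2+] = 3s and [PO4^3-] = 2s.
So Ksp = (3s)^3 × (2s)^2 = 108s^5
Solving, s = (1.6 × 10^-25/108)^(1/5) = 4.3 x 10^-6 M

s = 4.3 × 10^-6 M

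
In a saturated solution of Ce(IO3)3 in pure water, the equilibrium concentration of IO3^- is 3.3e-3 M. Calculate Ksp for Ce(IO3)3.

4.0 x 10^-11

Ce(IO3)3(s) ⇌ Ce^3+ + 3 IO3^-
Stoichiometry gives [Ce^3+] = (1/3)[IO3^-] = 1.10 × 10^-3 M.
Ksp = [Ce^3+][IO3^-]^3
Ksp = 1.10 x 10^-3 × (3.3 × 10^-3)^3 = 4.0 × 10^-11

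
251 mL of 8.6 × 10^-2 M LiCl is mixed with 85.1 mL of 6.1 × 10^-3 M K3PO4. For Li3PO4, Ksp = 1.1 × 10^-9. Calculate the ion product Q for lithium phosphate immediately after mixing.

4.1 × 10^-7

Total volume = 251 + 85.1 = 336.1 mL.
[Li^+] = 8.6 × 10^-2 × (251/336.1) = 6.42 × 10^-2 M
[PO4^3-] = 6.1 x 10^-3 × (85.1/336.1) = 1.54 × 10^-3 M
Li3PO4(s) ⇌ 3 Li^+ + PO4^3-, so Q = [Li^+]^3[PO4^3-]
Q = (6.42 x 10^-2)^3(1.54 × 10^-3) = 4.1 × 10^-7
Q > Ksp, so Li3PO4 will precipitate.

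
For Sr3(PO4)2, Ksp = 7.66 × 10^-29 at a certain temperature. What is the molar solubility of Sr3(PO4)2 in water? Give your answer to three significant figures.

Sr3(PO4)2(s) <=> 3 Sr^2+ + 2 PO4^3-
Ksp = [Sr^2+]^3[PO4^3-]^2
For each mole of Sr3(PO4)2 that dissolves: [Sr^2+] = 3s, [PO4^3-] = 2s.
Ksp = (3s)^3(2s)^2 = 108s^5
Solving, s = (7.66 × 10^-29/108)^(1/5) = 9.34 × 10^-7 M

s ≈ 9.34 × 10^-7 M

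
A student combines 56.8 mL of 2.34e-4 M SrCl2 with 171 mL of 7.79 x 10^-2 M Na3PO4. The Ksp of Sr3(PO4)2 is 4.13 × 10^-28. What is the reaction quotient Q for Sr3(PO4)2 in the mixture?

Total volume = 56.8 + 171 = 227.8 mL.
[Sr^2+] = 2.34 × 10^-4 × (56.8/227.8) = 5.835 × 10^-5 M
[PO4^3-] = 7.79 x 10^-2 × (171/227.8) = 5.848 x 10^-2 M
Sr3(PO4)2(s) <=> 3 Sr^2+ + 2 PO4^3-, so Q = [Sr^2+]^3[PO4^3-]^2
Q = (5.835 × 10^-5)^3(5.848 x 10^-2)^2 = 6.79 × 10^-16
Q > Ksp, so Sr3(PO4)2 will precipitate.

Q = 6.79 x 10^-16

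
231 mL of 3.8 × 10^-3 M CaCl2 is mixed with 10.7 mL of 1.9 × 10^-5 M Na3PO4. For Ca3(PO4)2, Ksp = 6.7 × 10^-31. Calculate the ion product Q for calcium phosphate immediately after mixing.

Total volume = 231 + 10.7 = 241.7 mL.
[Ca^2+] = 3.8 × 10^-3 × (231/241.7) = 3.63 × 10^-3 M
[PO4^3-] = 1.9 × 10^-5 × (10.7/241.7) = 8.41 × 10^-7 M
Ca3(PO4)2(s) <=> 3 Ca^2+ + 2 PO4^3-, so Q = [Ca^2+]^3[PO4^3-]^2
Q = (3.63 × 10^-3)^3(8.41 × 10^-7)^2 = 3.4 × 10^-20
Q > Ksp, so Ca3(PO4)2 will precipitate.

Q ≈ 3.4 x 10^-20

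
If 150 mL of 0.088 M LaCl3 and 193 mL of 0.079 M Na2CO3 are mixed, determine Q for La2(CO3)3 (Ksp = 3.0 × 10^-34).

Q = 1.3e-7

Total volume = 150 + 193 = 343 mL.
[La^3+] = 8.8 × 10^-2 × (150/343) = 3.85 × 10^-2 M
[CO3^2-] = 7.9 × 10^-2 × (193/343) = 4.45 × 10^-2 M
La2(CO3)3(s) ⇌ 2 La^3+(aq) + 3 CO3^2-(aq), so Q = [La^3+]^2[CO3^2-]^3
Q = (3.85 × 10^-2)^2(4.45 x 10^-2)^3 = 1.3 x 10^-7
Q > Ksp, so La2(CO3)3 will precipitate.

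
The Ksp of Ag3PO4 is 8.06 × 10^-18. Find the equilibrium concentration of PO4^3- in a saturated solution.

[PO4^3-] = 2.34 × 10^-5 M

Ag3PO4(s) ⇌ 3 Ag^+(aq) + PO4^3-(aq)
Ksp = [Ag^+]^3[PO4^3-]
If s mol/L of Ag3PO4 dissolves, [Ag^+] = 3s and [PO4^3-] = s.
So Ksp = (3s)^3 × s = 27s^4
Solving, s = (8.06 × 10^-18/27)^(1/4) = 2.337 x 10^-5 M
[PO4^3-] = s = 2.34 x 10^-5 M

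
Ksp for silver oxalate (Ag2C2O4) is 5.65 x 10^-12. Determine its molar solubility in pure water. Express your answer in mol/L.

s = 1.12 x 10^-4 M

Ag2C2O4(s) ⇌ 2 Ag^+(aq) + C2O4^2-(aq)
Ksp = [Ag^+]^2[C2O4^2-]
Let s = molar solubility. Then [Ag^+] = 2s and [C2O4^2-] = s.
Ksp = (2s)^2s = 4s^3
s = (5.65 x 10^-12 / 4)^(1/3) = 1.12 × 10^-4 M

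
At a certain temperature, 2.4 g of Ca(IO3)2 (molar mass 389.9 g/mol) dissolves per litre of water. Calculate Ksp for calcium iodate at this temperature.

Ksp = 9.3 x 10^-7

Molar solubility s = (2.4 g/L) / (389.9 g/mol) = 6.16 x 10^-3 M.
Ca(IO3)2(s) <=> Ca^2+ + 2 IO3^-
If s mol/L of Ca(IO3)2 dissolves, [Ca^2+] = s and [IO3^-] = 2s.
Ksp = [Ca^2+][IO3^-]^2
Substituting: Ksp = s(2s)^2 = 4s^3
Ksp = 4 × (6.16 x 10^-3)^3 = 9.3 × 10^-7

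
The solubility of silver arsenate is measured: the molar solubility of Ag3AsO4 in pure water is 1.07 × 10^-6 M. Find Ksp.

Ag3AsO4(s) ⇌ 3 Ag^+(aq) + AsO4^3-(aq)
Let s = molar solubility. Then [Ag^+] = 3s and [AsO4^3-] = s.
Ksp = [Ag^+]^3[AsO4^3-]
Substituting: Ksp = (3s)^3s = 27s^4
Ksp = 27 × (1.07 × 10^-6)^4 = 3.54 × 10^-23

3.54 x 10^-23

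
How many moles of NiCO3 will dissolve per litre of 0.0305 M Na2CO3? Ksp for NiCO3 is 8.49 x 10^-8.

s ≈ 2.78 × 10^-6 M

NiCO3(s) ⇌ Ni^2+ + CO3^2-
Ksp = [Ni^2+][CO3^2-]
If s mol/L dissolves here, [Ni^2+] = s, [CO3^2-] = 0.0305 + s ≈ 0.0305 (Ksp is small, so little additional dissolves).
Ksp ≈ s × 0.0305
s = 2.78 × 10^-6 M
Check: s = 2.8 × 10^-6 ≪ 0.0305, so the approximation is valid.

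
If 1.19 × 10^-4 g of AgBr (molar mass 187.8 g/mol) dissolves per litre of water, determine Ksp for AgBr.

Ksp = 4.02 x 10^-13

Molar solubility s = (1.19 × 10^-4 g/L) / (187.8 g/mol) = 6.337 x 10^-7 M.
AgBr(s) ⇌ Ag^+(aq) + Br^-(aq)
With molar solubility s: [Ag^+] = s, [Br^-] = s.
Ksp = [Ag^+][Br^-]
Ksp = s × s = s^2
With s = 6.337 × 10^-7: Ksp = 4.02 × 10^-13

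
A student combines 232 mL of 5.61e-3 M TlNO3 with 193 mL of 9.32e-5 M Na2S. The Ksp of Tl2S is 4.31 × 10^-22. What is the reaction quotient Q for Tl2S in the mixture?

Total volume = 232 + 193 = 425 mL.
[Tl^+] = 5.61 x 10^-3 × (232/425) = 3.062 × 10^-3 M
[S^2-] = 9.32 × 10^-5 × (193/425) = 4.232 × 10^-5 M
Tl2S(s) ⇌ 2 Tl^+(aq) + S^2-(aq), so Q = [Tl^+]^2[S^2-]
Q = (3.062 × 10^-3)^2(4.232 × 10^-5) = 3.97 × 10^-10
Q > Ksp, so Tl2S will precipitate.

3.97e-10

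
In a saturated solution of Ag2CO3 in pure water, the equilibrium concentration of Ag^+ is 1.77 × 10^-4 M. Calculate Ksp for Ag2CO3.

Ksp ≈ 2.77e-12

Ag2CO3(s) ⇌ 2 Ag^+ + CO3^2-
Stoichiometry gives [CO3^2-] = (1/2)[Ag^+] = 8.850 × 10^-5 M.
Ksp = [Ag^+]^2[CO3^2-]
Ksp = (1.77 × 10^-4)^2 × 8.850 × 10^-5 = 2.77 x 10^-12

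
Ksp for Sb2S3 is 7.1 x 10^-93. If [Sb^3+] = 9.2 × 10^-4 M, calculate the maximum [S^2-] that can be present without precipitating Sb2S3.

[S^2-] ≈ 2.0 x 10^-29 M

Sb2S3(s) ⇌ 2 Sb^3+ + 3 S^2-
Ksp = [Sb^3+]^2[S^2-]^3
Precipitation begins when Q = Ksp. With [Sb^3+] = 9.2 × 10^-4 M:
7.1 x 10^-93 = (9.2 × 10^-4)^2 × [S^2-]^3
[S^2-] = (7.1 x 10^-93 / 8.46 x 10^-7)^(1/3) = 2.0 × 10^-29 M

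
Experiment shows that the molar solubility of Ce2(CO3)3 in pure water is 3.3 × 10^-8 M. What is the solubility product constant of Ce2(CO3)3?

Ce2(CO3)3(s) <=> 2 Ce^3+ + 3 CO3^2-
For each mole of Ce2(CO3)3 that dissolves: [Ce^3+] = 2s, [CO3^2-] = 3s.
Ksp = [Ce^3+]^2[CO3^2-]^3
Ksp = (2s)^2(3s)^3 = 108s^5
With s = 3.3 × 10^-8: Ksp = 4.2 × 10^-36

Ksp ≈ 4.2e-36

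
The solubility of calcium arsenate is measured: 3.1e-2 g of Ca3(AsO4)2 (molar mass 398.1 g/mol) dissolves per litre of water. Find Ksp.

Molar solubility s = (3.1 x 10^-2 g/L) / (398.1 g/mol) = 7.79 × 10^-5 M.
Ca3(AsO4)2(s) <=> 3 Ca^2+(aq) + 2 AsO4^3-(aq)
For each mole of Ca3(AsO4)2 that dissolves: [Ca^2+] = 3s, [AsO4^3-] = 2s.
Ksp = [Ca^2+]^3[AsO4^3-]^2
Substituting: Ksp = (3s)^3(2s)^2 = 108s^5
With s = 7.79 x 10^-5: Ksp = 3.1 × 10^-19

Ksp = 3.1e-19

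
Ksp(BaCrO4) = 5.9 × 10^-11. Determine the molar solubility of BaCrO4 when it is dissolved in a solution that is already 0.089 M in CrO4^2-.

s ≈ 6.6 × 10^-10 M

BaCrO4(s) ⇌ Ba^2+ + CrO4^2-
Ksp = [Ba^2+][CrO4^2-]
If s mol/L dissolves here, [Ba^2+] = s, [CrO4^2-] = 0.089 + s ≈ 0.089 (Ksp is small, so little additional dissolves).
Ksp ≈ s × 0.089
s = 6.6 × 10^-10 M
Check: s = 6.6 × 10^-10 ≪ 0.089, so the approximation is valid.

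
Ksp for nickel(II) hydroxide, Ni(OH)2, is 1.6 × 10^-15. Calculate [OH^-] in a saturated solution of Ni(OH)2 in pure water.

[OH^-] ≈ 1.5e-5 M

Ni(OH)2(s) ⇌ Ni^2+(aq) + 2 OH^-(aq)
Ksp = [Ni^2+][OH^-]^2
If s mol/L of Ni(OH)2 dissolves, [Ni^2+] = s and [OH^-] = 2s.
So Ksp = s × (2s)^2 = 4s^3
s = (1.6 × 10^-15 / 4)^(1/3) = 7.37 × 10^-6 M
[OH^-] = 2s = 1.5 x 10^-5 M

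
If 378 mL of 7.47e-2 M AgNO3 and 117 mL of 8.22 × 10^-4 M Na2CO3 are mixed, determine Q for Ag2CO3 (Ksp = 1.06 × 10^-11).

Q ≈ 6.32e-7

Total volume = 378 + 117 = 495 mL.
[Ag^+] = 7.47 x 10^-2 × (378/495) = 5.704 × 10^-2 M
[CO3^2-] = 8.22 × 10^-4 × (117/495) = 1.943 x 10^-4 M
Ag2CO3(s) <=> 2 Ag^+ + CO3^2-, so Q = [Ag^+]^2[CO3^2-]
Q = (5.704 × 10^-2)^2(1.943 × 10^-4) = 6.32 x 10^-7
Q > Ksp, so Ag2CO3 will precipitate.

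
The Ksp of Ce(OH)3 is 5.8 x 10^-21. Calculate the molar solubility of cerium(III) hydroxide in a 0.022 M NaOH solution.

Ce(OH)3(s) <=> Ce^3+ + 3 OH^-
Ksp = [Ce^3+][OH^-]^3
Let s = moles of Ce(OH)3 that dissolve per litre. [Ce^3+] = s, [OH^-] = 0.022 + 3s ≈ 0.022 (since OH^- from NaOH dominates).
Ksp ≈ s × (0.022)^3
s = 5.4 × 10^-16 M
Check: 3s = 1.6 x 10^-15 ≪ 0.022, so the approximation is valid.

s = 5.4e-16 M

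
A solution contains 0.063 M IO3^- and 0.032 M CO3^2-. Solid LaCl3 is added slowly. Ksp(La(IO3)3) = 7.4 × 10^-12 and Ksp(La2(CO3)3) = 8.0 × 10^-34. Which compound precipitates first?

Each salt begins to precipitate when Q = Ksp, i.e. when [La^3+] reaches its threshold.
For La(IO3)3: 7.4 × 10^-12 = (0.063)^3 × [La^3+]  ⇒  [La^3+] = 3.0 x 10^-8 M.
For La2(CO3)3: 8.0 × 10^-34 = (0.032)^3 × [La^3+]^2  ⇒  [La^3+] = 4.9 × 10^-15 M.
The salt with the lower threshold [La^3+] precipitates first: La2(CO3)3.

La2(CO3)3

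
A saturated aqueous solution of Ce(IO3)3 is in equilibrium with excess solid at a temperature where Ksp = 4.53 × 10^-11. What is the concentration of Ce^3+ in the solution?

Ce(IO3)3(s) ⇌ Ce^3+ + 3 IO3^-
Ksp = [Ce^3+][IO3^-]^3
With molar solubility s: [Ce^3+] = s, [IO3^-] = 3s.
Ksp = s(3s)^3 = 27s^4
s^4 = 4.53 × 10^-11 / 27, so s = 1.138 × 10^-3 M
[Ce^3+] = s = 1.14 × 10^-3 M

[Ce^3+] ≈ 1.14 × 10^-3 M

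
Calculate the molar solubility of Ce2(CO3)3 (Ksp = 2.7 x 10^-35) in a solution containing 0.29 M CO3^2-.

1.7e-17 M

Ce2(CO3)3(s) ⇌ 2 Ce^3+ + 3 CO3^2-
Ksp = [Ce^3+]^2[CO3^2-]^3
If s mol/L dissolves here, [Ce^3+] = 2s, [CO3^2-] = 0.29 + 3s ≈ 0.29 (common-ion effect: CO3^2- is already 0.29 M).
Ksp ≈ (2s)^2 × (0.29)^3
s = 1.7 × 10^-17 M
Check: 3s = 5.0 × 10^-17 ≪ 0.29, so the approximation is valid.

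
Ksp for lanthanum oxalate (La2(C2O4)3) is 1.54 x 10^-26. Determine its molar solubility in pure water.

s = 2.70e-6 M

La2(C2O4)3(s) <=> 2 La^3+ + 3 C2O4^2-
Ksp = [La^3+]^2[C2O4^2-]^3
If s mol/L of La2(C2O4)3 dissolves, [La^3+] = 2s and [C2O4^2-] = 3s.
So Ksp = (2s)^2 × (3s)^3 = 108s^5
s = (1.54 x 10^-26 / 108)^(1/5) = 2.70 x 10^-6 M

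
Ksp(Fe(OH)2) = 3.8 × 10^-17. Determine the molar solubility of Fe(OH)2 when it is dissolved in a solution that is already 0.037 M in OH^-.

s = 2.8 x 10^-14 M

Fe(OH)2(s) <=> Fe^2+(aq) + 2 OH^-(aq)
Ksp = [Fe^2+][OH^-]^2
If s mol/L dissolves here, [Fe^2+] = s, [OH^-] = 0.037 + 2s ≈ 0.037 (common-ion effect: OH^- is already 0.037 M).
Ksp ≈ s × (0.037)^2
s = 2.8 × 10^-14 M
Check: 2s = 5.6 × 10^-14 ≪ 0.037, so the approximation is valid.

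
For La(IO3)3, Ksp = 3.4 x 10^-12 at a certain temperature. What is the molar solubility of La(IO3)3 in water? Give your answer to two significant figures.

s = 6.0e-4 M

La(IO3)3(s) <=> La^3+ + 3 IO3^-
Ksp = [La^3+][IO3^-]^3
Let s = molar solubility. Then [La^3+] = s and [IO3^-] = 3s.
Substituting: Ksp = s(3s)^3 = 27s^4
s^4 = 3.4 x 10^-12 / 27, so s = 6.0 × 10^-4 M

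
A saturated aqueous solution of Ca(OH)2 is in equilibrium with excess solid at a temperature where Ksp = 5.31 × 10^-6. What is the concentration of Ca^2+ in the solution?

Ca(OH)2(s) ⇌ Ca^2+ + 2 OH^-
Ksp = [Ca^2+][OH^-]^2
For each mole of Ca(OH)2 that dissolves: [Ca^2+] = s, [OH^-] = 2s.
Ksp = s(2s)^2 = 4s^3
Solving, s = (5.31 × 10^-6/4)^(1/3) = 1.099 × 10^-2 M
[Ca^2+] = s = 1.10 × 10^-2 M

[Ca^2+] ≈ 1.10e-2 M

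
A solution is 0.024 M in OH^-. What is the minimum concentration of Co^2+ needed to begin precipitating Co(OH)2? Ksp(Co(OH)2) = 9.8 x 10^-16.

1.7e-12 M

Co(OH)2(s) ⇌ Co^2+(aq) + 2 OH^-(aq)
Ksp = [Co^2+][OH^-]^2
Precipitation begins when Q = Ksp. With [OH^-] = 0.024 M:
9.8 x 10^-16 = (0.024)^2 × [Co^2+]
[Co^2+] = (9.8 x 10^-16 / 5.76 × 10^-4) = 1.7 x 10^-12 M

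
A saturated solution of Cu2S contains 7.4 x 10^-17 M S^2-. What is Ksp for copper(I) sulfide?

Cu2S(s) ⇌ 2 Cu^+ + S^2-
Stoichiometry gives [Cu^+] = (2/1)[S^2-] = 1.48 x 10^-16 M.
Ksp = [Cu^+]^2[S^2-]
Ksp = (1.48 x 10^-16)^2 × 7.4 × 10^-17 = 1.6 x 10^-48

1.6 x 10^-48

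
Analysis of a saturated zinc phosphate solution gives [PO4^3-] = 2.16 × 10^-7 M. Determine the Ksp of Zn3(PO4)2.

Zn3(PO4)2(s) <=> 3 Zn^2+ + 2 PO4^3-
Stoichiometry gives [Zn^2+] = (3/2)[PO4^3-] = 3.240 × 10^-7 M.
Ksp = [Zn^2+]^3[PO4^3-]^2
Ksp = (3.240 × 10^-7)^3 × (2.16 × 10^-7)^2 = 1.59 x 10^-33

Ksp ≈ 1.59e-33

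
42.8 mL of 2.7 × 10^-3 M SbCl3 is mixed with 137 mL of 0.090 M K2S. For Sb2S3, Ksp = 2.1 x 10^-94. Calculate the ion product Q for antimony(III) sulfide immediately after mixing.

Q ≈ 1.3 × 10^-10

Total volume = 42.8 + 137 = 179.8 mL.
[Sb^3+] = 2.7 x 10^-3 × (42.8/179.8) = 6.43 x 10^-4 M
[S^2-] = 9.0 × 10^-2 × (137/179.8) = 6.86 × 10^-2 M
Sb2S3(s) ⇌ 2 Sb^3+(aq) + 3 S^2-(aq), so Q = [Sb^3+]^2[S^2-]^3
Q = (6.43 x 10^-4)^2(6.86 × 10^-2)^3 = 1.3 × 10^-10
Q > Ksp, so Sb2S3 will precipitate.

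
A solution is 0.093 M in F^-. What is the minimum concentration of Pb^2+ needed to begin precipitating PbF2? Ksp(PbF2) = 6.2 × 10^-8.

7.2 × 10^-6 M

PbF2(s) ⇌ Pb^2+(aq) + 2 F^-(aq)
Ksp = [Pb^2+][F^-]^2
Precipitation begins when Q = Ksp. With [F^-] = 0.093 M:
6.2 × 10^-8 = (0.093)^2 × [Pb^2+]
[Pb^2+] = (6.2 × 10^-8 / 8.65 × 10^-3) = 7.2 x 10^-6 M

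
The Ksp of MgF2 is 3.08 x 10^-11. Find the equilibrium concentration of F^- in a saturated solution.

MgF2(s) ⇌ Mg^2+ + 2 F^-
Ksp = [Mg^2+][F^-]^2
With molar solubility s: [Mg^2+] = s, [F^-] = 2s.
Ksp = s(2s)^2 = 4s^3
s^3 = 3.08 x 10^-11 / 4, so s = 1.975 x 10^-4 M
[F^-] = 2s = 3.95 × 10^-4 M

[F^-] ≈ 3.95 × 10^-4 M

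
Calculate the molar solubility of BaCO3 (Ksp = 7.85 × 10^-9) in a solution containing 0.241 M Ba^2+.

BaCO3(s) <=> Ba^2+ + CO3^2-
Ksp = [Ba^2+][CO3^2-]
Let s be the molar solubility in this solution. [Ba^2+] = 0.241 + s ≈ 0.241, [CO3^2-] = s (common-ion effect: Ba^2+ is already 0.241 M).
Ksp ≈ 0.241 × s
s = 3.26 × 10^-8 M
Check: s = 3.3 × 10^-8 ≪ 0.241, so the approximation is valid.

s ≈ 3.26 x 10^-8 M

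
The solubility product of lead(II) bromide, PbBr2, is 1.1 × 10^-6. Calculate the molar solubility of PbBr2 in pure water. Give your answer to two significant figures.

s ≈ 6.5 × 10^-3 M

PbBr2(s) ⇌ Pb^2+(aq) + 2 Br^-(aq)
Ksp = [Pb^2+][Br^-]^2
Let s = molar solubility. Then [Pb^2+] = s and [Br^-] = 2s.
Ksp = s(2s)^2 = 4s^3
s^3 = 1.1 × 10^-6 / 4, so s = 6.5 × 10^-3 M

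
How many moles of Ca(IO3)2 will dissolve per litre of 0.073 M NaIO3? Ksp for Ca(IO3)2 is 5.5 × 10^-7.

Ca(IO3)2(s) <=> Ca^2+ + 2 IO3^-
Ksp = [Ca^2+][IO3^-]^2
Let s = moles of Ca(IO3)2 that dissolve per litre. [Ca^2+] = s, [IO3^-] = 0.073 + 2s ≈ 0.073 (common-ion effect: IO3^- is already 0.073 M).
Ksp ≈ s × (0.073)^2
s = 1.0 × 10^-4 M
Check: 2s = 2.1 × 10^-4 ≪ 0.073, so the approximation is valid.

1.0 × 10^-4 M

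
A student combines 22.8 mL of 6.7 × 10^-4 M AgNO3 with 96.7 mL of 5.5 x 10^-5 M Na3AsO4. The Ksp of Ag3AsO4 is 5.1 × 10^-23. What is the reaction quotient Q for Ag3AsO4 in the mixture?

Total volume = 22.8 + 96.7 = 119.5 mL.
[Ag^+] = 6.7 x 10^-4 × (22.8/119.5) = 1.28 × 10^-4 M
[AsO4^3-] = 5.5 × 10^-5 × (96.7/119.5) = 4.45 × 10^-5 M
Ag3AsO4(s) <=> 3 Ag^+(aq) + AsO4^3-(aq), so Q = [Ag^+]^3[AsO4^3-]
Q = (1.28 × 10^-4)^3(4.45 × 10^-5) = 9.3 × 10^-17
Q > Ksp, so Ag3AsO4 will precipitate.

Q = 9.3 × 10^-17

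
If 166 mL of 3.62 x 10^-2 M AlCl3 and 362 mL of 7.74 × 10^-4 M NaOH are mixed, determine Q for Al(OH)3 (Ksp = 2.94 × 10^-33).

Total volume = 166 + 362 = 528 mL.
[Al^3+] = 3.62 × 10^-2 × (166/528) = 1.138 × 10^-2 M
[OH^-] = 7.74 × 10^-4 × (362/528) = 5.307 × 10^-4 M
Al(OH)3(s) <=> Al^3+ + 3 OH^-, so Q = [Al^3+][OH^-]^3
Q = (1.138 × 10^-2)(5.307 × 10^-4)^3 = 1.70 × 10^-12
Q > Ksp, so Al(OH)3 will precipitate.

Q ≈ 1.70e-12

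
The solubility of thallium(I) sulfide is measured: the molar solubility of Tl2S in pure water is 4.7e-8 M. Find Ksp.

Ksp ≈ 4.2e-22

Tl2S(s) ⇌ 2 Tl^+(aq) + S^2-(aq)
Let s = molar solubility. Then [Tl^+] = 2s and [S^2-] = s.
Ksp = [Tl^+]^2[S^2-]
So Ksp = (2s)^2 × s = 4s^3
Ksp = 4 × (4.7 × 10^-8)^3 = 4.2 x 10^-22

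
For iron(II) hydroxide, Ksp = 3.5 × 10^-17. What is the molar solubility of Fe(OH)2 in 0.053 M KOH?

Fe(OH)2(s) ⇌ Fe^2+ + 2 OH^-
Ksp = [Fe^2+][OH^-]^2
Let s be the molar solubility in this solution. [Fe^2+] = s, [OH^-] = 0.053 + 2s ≈ 0.053 (common-ion effect: OH^- is already 0.053 M).
Ksp ≈ s × (0.053)^2
s = 1.2 × 10^-14 M
Check: 2s = 2.5 × 10^-14 ≪ 0.053, so the approximation is valid.

s = 1.2 × 10^-14 M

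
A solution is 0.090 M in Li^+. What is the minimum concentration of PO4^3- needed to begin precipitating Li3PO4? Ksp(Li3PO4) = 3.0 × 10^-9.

Li3PO4(s) <=> 3 Li^+(aq) + PO4^3-(aq)
Ksp = [Li^+]^3[PO4^3-]
Precipitation begins when Q = Ksp. With [Li^+] = 0.090 M:
3.0 × 10^-9 = (0.090)^3 × [PO4^3-]
[PO4^3-] = (3.0 × 10^-9 / 7.29 × 10^-4) = 4.1 × 10^-6 M

[PO4^3-] = 4.1 × 10^-6 M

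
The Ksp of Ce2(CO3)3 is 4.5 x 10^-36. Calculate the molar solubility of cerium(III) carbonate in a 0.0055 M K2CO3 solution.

Ce2(CO3)3(s) ⇌ 2 Ce^3+ + 3 CO3^2-
Ksp = [Ce^3+]^2[CO3^2-]^3
Let s be the molar solubility in this solution. [Ce^3+] = 2s, [CO3^2-] = 0.0055 + 3s ≈ 0.0055 (common-ion effect: CO3^2- is already 0.0055 M).
Ksp ≈ (2s)^2 × (0.0055)^3
s = 2.6 × 10^-15 M
Check: 3s = 7.8 × 10^-15 ≪ 0.0055, so the approximation is valid.

s = 2.6 x 10^-15 M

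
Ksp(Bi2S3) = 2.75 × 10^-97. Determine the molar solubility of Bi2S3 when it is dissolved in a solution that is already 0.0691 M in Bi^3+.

Bi2S3(s) ⇌ 2 Bi^3+ + 3 S^2-
Ksp = [Bi^3+]^2[S^2-]^3
Let s = moles of Bi2S3 that dissolve per litre. [Bi^3+] = 0.0691 + 2s ≈ 0.0691, [S^2-] = 3s (common-ion effect: Bi^3+ is already 0.0691 M).
Ksp ≈ (0.0691)^2 × (3s)^3
s = 1.29 × 10^-32 M
Check: 2s = 2.6 x 10^-32 ≪ 0.0691, so the approximation is valid.

s ≈ 1.29 × 10^-32 M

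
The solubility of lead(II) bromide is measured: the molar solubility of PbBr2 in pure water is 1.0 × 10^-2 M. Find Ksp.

PbBr2(s) <=> Pb^2+(aq) + 2 Br^-(aq)
If s mol/L of PbBr2 dissolves, [Pb^2+] = s and [Br^-] = 2s.
Ksp = [Pb^2+][Br^-]^2
Ksp = s(2s)^2 = 4s^3
Ksp = 4 × (1.0 × 10^-2)^3 = 4.0 × 10^-6

Ksp = 4.0 x 10^-6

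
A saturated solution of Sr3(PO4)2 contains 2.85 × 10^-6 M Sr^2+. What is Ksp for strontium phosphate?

Ksp = 8.36e-29

Sr3(PO4)2(s) ⇌ 3 Sr^2+(aq) + 2 PO4^3-(aq)
Stoichiometry gives [PO4^3-] = (2/3)[Sr^2+] = 1.900 x 10^-6 M.
Ksp = [Sr^2+]^3[PO4^3-]^2
Ksp = (2.85 × 10^-6)^3 × (1.900 × 10^-6)^2 = 8.36 × 10^-29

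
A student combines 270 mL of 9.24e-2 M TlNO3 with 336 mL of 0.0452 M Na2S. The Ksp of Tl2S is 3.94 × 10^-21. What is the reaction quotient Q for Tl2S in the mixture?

Q = 4.25 × 10^-5

Total volume = 270 + 336 = 606 mL.
[Tl^+] = 9.24 × 10^-2 × (270/606) = 4.117 x 10^-2 M
[S^2-] = 4.52 x 10^-2 × (336/606) = 2.506 x 10^-2 M
Tl2S(s) <=> 2 Tl^+ + S^2-, so Q = [Tl^+]^2[S^2-]
Q = (4.117 × 10^-2)^2(2.506 × 10^-2) = 4.25 × 10^-5
Q > Ksp, so Tl2S will precipitate.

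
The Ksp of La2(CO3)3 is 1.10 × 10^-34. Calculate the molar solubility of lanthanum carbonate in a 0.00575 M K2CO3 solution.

La2(CO3)3(s) ⇌ 2 La^3+(aq) + 3 CO3^2-(aq)
Ksp = [La^3+]^2[CO3^2-]^3
Let s be the molar solubility in this solution. [La^3+] = 2s, [CO3^2-] = 0.00575 + 3s ≈ 0.00575 (common-ion effect: CO3^2- is already 0.00575 M).
Ksp ≈ (2s)^2 × (0.00575)^3
s = 1.20 x 10^-14 M
Check: 3s = 3.6 x 10^-14 ≪ 0.00575, so the approximation is valid.

s ≈ 1.20 × 10^-14 M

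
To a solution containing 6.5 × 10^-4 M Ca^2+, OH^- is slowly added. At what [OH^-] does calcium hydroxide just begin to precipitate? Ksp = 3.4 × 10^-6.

Ca(OH)2(s) <=> Ca^2+ + 2 OH^-
Ksp = [Ca^2+][OH^-]^2
Precipitation begins when Q = Ksp. With [Ca^2+] = 6.5 × 10^-4 M:
3.4 × 10^-6 = (6.5 × 10^-4) × [OH^-]^2
[OH^-] = (3.4 × 10^-6 / 6.5 × 10^-4)^(1/2) = 7.2 x 10^-2 M

[OH^-] ≈ 7.2 × 10^-2 M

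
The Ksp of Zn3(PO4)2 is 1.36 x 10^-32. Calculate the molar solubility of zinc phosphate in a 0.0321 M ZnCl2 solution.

Zn3(PO4)2(s) <=> 3 Zn^2+ + 2 PO4^3-
Ksp = [Zn^2+]^3[PO4^3-]^2
Let s be the molar solubility in this solution. [Zn^2+] = 0.0321 + 3s ≈ 0.0321, [PO4^3-] = 2s (Ksp is small, so little additional dissolves).
Ksp ≈ (0.0321)^3 × (2s)^2
s = 1.01 × 10^-14 M
Check: 3s = 3.0 × 10^-14 ≪ 0.0321, so the approximation is valid.

s = 1.01e-14 M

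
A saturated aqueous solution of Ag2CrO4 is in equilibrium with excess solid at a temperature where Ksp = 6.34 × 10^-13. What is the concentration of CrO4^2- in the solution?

Ag2CrO4(s) <=> 2 Ag^+ + CrO4^2-
Ksp = [Ag^+]^2[CrO4^2-]
For each mole of Ag2CrO4 that dissolves: [Ag^+] = 2s, [CrO4^2-] = s.
Substituting: Ksp = (2s)^2s = 4s^3
s^3 = 6.34 × 10^-13 / 4, so s = 5.412 × 10^-5 M
[CrO4^2-] = s = 5.41 × 10^-5 M

[CrO4^2-] ≈ 5.41 × 10^-5 M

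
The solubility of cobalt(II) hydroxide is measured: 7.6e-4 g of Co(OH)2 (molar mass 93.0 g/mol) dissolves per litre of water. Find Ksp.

Molar solubility s = (7.6 x 10^-4 g/L) / (93.0 g/mol) = 8.17 × 10^-6 M.
Co(OH)2(s) ⇌ Co^2+(aq) + 2 OH^-(aq)
Let s = molar solubility. Then [Co^2+] = s and [OH^-] = 2s.
Ksp = [Co^2+][OH^-]^2
So Ksp = s × (2s)^2 = 4s^3
Ksp = 4 × (8.17 × 10^-6)^3 = 2.2 × 10^-15

Ksp = 2.2 × 10^-15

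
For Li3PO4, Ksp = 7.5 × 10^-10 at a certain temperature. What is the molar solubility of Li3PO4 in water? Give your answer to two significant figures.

s = 2.3 × 10^-3 M

Li3PO4(s) ⇌ 3 Li^+ + PO4^3-
Ksp = [Li^+]^3[PO4^3-]
Let s = molar solubility. Then [Li^+] = 3s and [PO4^3-] = s.
So Ksp = (3s)^3 × s = 27s^4
s^4 = 7.5 × 10^-10 / 27, so s = 2.3 x 10^-3 M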